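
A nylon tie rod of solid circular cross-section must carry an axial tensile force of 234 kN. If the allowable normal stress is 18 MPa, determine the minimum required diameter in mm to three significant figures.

Required area A ≥ P/σ_allow = 234000/18 = 13000 mm².
For a solid circular section, d ≥ √(4A/π) = 128.7 mm.

129 mm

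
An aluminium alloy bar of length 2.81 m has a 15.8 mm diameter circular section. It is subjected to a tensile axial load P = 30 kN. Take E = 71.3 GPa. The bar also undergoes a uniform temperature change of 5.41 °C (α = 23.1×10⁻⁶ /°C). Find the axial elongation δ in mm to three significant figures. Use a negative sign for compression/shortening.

A = 196.1 mm².
δ_mech = NL/(AE) = 30000·2810/(196.1·71300) = 6.03 mm.
δ_thermal = αLΔT = 23.1e-6·2810·5.41 = 0.3512 mm.
δ = δ_mech + δ_thermal = 6.381 mm.

6.38 mm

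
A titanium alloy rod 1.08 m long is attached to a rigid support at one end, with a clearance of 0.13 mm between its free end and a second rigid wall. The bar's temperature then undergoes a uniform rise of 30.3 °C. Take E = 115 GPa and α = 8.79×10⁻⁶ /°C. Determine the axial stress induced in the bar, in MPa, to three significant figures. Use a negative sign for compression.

-16.8 MPa

Free thermal expansion αLΔT = 8.79e-6 · 1080 · 30.3 = 0.2876 mm.
The walls engage after the gap closes; constrained expansion = 0.2876 − 0.13 = 0.1576 mm.
The walls impose strain ε = −(0.1576)/1080 = -1.4597e-04; σ = Eε = 115000 · -1.4597e-04 = -16.79 MPa.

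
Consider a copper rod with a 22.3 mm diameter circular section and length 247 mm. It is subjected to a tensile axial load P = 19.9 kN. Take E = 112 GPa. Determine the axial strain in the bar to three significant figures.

A = 390.6 mm².
σ = N/A = 50.95 MPa; ε = σ/E = 50.95/112000 = 4.549e-04.

4.55e-04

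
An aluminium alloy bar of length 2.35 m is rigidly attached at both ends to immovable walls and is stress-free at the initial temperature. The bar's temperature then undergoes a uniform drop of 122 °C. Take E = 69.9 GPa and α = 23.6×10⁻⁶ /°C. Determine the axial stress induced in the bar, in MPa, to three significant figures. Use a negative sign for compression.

201 MPa

Free thermal expansion αLΔT = 23.6e-6 · 2350 · -122 = -6.766 mm.
The walls impose strain ε = −(-6.766)/2350 = 2.8792e-03; σ = Eε = 69900 · 2.8792e-03 = 201.3 MPa.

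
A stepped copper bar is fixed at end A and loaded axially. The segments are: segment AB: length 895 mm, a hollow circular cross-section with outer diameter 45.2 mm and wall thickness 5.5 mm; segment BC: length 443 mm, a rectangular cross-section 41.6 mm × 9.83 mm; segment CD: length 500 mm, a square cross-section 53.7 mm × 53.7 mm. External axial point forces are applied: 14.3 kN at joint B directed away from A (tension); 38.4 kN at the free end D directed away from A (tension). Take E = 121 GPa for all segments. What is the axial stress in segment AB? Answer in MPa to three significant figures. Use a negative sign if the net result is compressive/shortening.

76.8 MPa

Internal axial forces (sectioning from the free end, tension +): N_CD = 38.4 kN, N_BC = 38.4 kN, N_AB = 52.7 kN.
A_AB = 686 mm².
σ_AB = N_AB/A_AB = 52700/686 = 76.83 MPa.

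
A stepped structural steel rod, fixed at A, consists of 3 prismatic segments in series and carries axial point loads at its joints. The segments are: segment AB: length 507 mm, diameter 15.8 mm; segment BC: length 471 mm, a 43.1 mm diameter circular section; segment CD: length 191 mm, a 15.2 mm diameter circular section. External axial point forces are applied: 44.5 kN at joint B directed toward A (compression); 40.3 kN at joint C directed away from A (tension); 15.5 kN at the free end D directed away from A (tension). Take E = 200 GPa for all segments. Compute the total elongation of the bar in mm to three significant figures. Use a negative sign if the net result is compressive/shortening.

Internal axial forces (sectioning from the free end, tension +): N_CD = 15.5 kN, N_BC = 55.8 kN, N_AB = 11.3 kN.
A_AB = 196.1 mm².
A_BC = 1459 mm².
A_CD = 181.5 mm².
δ_AB = 11300·507/(196.1·200000) = 0.1461 mm
δ_BC = 55800·471/(1459·200000) = 0.09007 mm
δ_CD = 15500·191/(181.5·200000) = 0.08158 mm
δ = Σδ_i = 0.3177 mm.

0.318 mm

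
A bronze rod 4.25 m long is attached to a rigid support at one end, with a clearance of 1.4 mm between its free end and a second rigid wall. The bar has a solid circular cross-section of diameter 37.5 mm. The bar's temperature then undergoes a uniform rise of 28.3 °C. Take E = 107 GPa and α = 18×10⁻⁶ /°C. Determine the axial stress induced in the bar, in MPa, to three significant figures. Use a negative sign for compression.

-19.3 MPa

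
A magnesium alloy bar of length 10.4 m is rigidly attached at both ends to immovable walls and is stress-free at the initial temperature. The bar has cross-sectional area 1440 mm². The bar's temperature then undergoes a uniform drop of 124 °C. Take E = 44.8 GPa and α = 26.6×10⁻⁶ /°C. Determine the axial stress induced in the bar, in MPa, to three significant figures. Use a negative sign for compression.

148 MPa

Free thermal expansion αLΔT = 26.6e-6 · 10400 · -124 = -34.3 mm.
The walls impose strain ε = −(-34.3)/10400 = 3.2984e-03; σ = Eε = 44800 · 3.2984e-03 = 147.8 MPa.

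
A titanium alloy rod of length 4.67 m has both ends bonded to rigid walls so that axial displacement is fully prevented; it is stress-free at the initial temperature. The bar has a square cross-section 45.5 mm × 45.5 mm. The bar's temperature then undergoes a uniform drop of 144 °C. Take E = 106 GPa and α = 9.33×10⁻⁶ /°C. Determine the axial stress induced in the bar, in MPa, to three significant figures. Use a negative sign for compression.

142 MPa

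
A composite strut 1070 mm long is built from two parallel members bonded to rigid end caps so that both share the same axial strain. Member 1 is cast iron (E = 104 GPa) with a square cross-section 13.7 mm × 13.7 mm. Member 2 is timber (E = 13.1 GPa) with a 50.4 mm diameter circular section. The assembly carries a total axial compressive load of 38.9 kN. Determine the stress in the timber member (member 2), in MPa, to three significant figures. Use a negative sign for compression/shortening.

-11.2 MPa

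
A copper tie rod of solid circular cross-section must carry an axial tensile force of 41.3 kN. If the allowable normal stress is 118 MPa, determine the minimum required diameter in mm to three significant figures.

Required area A ≥ P/σ_allow = 41300/118 = 350 mm².
For a solid circular section, d ≥ √(4A/π) = 21.11 mm.

21.1 mm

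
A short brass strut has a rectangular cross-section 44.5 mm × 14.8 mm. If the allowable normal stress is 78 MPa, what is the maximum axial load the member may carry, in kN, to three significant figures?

A = 658.6 mm².
P_max = σ_allow · A = 78 · 658.6 = 51370 N = 51.37 kN.

51.4 kN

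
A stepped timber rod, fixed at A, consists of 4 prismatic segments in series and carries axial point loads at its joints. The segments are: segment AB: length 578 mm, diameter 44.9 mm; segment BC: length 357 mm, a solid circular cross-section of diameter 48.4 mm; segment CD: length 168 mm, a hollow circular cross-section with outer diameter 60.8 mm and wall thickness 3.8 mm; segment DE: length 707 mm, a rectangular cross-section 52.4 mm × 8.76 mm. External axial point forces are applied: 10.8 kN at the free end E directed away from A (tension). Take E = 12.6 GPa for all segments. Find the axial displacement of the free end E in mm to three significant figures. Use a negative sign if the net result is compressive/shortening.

2.01 mm

Internal axial forces (sectioning from the free end, tension +): N_DE = 10.8 kN, N_CD = 10.8 kN, N_BC = 10.8 kN, N_AB = 10.8 kN.
A_AB = 1583 mm².
A_BC = 1840 mm².
A_CD = 680.5 mm².
A_DE = 459 mm².
δ_AB = 10800·578/(1583·12600) = 0.3129 mm
δ_BC = 10800·357/(1840·12600) = 0.1663 mm
δ_CD = 10800·168/(680.5·12600) = 0.2116 mm
δ_DE = 10800·707/(459·12600) = 1.32 mm
δ = Σδ_i = 2.011 mm.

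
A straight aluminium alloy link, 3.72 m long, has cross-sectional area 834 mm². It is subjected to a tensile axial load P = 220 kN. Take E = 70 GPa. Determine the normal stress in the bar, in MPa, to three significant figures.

264 MPa

σ = N/A = 220000/834 = 263.8 MPa.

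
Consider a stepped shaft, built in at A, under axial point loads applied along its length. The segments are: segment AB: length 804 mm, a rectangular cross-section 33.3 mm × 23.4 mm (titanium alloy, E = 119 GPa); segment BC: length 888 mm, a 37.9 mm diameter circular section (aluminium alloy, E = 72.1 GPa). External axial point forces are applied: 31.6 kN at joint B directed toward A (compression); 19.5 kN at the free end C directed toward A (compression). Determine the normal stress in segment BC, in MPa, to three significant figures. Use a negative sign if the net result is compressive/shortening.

Internal axial forces (sectioning from the free end, tension +): N_BC = -19.5 kN, N_AB = -51.1 kN.
A_BC = 1128 mm².
σ_BC = N_BC/A_BC = -19500/1128 = -17.28 MPa.

-17.3 MPa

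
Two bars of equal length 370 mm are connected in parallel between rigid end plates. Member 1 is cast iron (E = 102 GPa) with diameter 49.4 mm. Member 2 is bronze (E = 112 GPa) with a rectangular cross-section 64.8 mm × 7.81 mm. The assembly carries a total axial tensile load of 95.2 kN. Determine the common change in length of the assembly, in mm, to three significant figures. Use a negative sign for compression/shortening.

0.140 mm

A_1 = 1917 mm².
A_2 = 506.1 mm².
Equal strain + equilibrium ⇒ each member carries load in proportion to AE: A₁E₁ = 195500000 N, A₂E₂ = 56680000 N, ΣAE = 252200000 N.
δ = PL/ΣAE = 95200·370/252200000 = 0.1397 mm.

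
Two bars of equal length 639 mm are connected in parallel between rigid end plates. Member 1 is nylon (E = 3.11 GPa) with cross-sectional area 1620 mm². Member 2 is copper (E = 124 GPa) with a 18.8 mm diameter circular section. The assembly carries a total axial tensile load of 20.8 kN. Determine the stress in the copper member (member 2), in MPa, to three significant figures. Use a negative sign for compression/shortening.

65.4 MPa

A_2 = 277.6 mm².
Equal strain + equilibrium ⇒ each member carries load in proportion to AE: A₁E₁ = 5038000 N, A₂E₂ = 34420000 N, ΣAE = 39460000 N.
σ₂ = P·E₂/ΣAE = 20800·124000/39460000 = 65.36 MPa.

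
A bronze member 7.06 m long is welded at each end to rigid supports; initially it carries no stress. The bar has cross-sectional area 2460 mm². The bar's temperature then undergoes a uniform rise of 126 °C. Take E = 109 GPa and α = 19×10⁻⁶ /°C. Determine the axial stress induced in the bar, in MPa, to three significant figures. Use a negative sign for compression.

-261 MPa

Free thermal expansion αLΔT = 19e-6 · 7060 · 126 = 16.9 mm.
The walls impose strain ε = −(16.9)/7060 = -2.3940e-03; σ = Eε = 109000 · -2.3940e-03 = -260.9 MPa.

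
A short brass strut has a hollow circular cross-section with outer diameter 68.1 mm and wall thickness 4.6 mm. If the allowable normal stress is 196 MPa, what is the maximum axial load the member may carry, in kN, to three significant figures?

180 kN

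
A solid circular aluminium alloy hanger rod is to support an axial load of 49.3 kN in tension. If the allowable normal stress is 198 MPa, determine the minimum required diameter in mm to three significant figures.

Required area A ≥ P/σ_allow = 49300/198 = 249 mm².
For a solid circular section, d ≥ √(4A/π) = 17.81 mm.

17.8 mm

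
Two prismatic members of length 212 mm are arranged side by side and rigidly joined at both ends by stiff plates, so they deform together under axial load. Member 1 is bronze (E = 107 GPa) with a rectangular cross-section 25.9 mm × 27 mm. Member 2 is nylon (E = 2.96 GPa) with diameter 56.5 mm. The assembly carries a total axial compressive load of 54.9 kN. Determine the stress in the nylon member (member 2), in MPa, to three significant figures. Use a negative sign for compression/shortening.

A_1 = 699.3 mm².
A_2 = 2507 mm².
Equal strain + equilibrium ⇒ each member carries load in proportion to AE: A₁E₁ = 74830000 N, A₂E₂ = 7421000 N, ΣAE = 82250000 N.
σ₂ = P·E₂/ΣAE = -54900·2960/82250000 = -1.976 MPa.

-1.98 MPa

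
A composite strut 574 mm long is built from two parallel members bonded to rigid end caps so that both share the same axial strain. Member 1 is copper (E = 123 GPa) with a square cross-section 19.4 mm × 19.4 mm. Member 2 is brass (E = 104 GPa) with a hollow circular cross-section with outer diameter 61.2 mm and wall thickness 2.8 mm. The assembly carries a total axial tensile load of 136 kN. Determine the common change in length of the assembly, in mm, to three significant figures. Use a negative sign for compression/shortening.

0.783 mm

A_1 = 376.4 mm².
A_2 = 513.7 mm².
Equal strain + equilibrium ⇒ each member carries load in proportion to AE: A₁E₁ = 46290000 N, A₂E₂ = 53430000 N, ΣAE = 99720000 N.
δ = PL/ΣAE = 136000·574/99720000 = 0.7828 mm.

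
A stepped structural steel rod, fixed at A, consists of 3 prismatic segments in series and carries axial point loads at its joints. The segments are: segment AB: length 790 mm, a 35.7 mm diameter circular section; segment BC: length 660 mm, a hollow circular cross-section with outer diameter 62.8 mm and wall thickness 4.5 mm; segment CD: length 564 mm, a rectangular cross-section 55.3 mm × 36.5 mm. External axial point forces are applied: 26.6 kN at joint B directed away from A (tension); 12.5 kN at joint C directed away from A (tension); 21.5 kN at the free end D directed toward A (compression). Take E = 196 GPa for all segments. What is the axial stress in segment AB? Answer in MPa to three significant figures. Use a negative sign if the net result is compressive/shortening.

17.6 MPa

Internal axial forces (sectioning from the free end, tension +): N_CD = -21.5 kN, N_BC = -9 kN, N_AB = 17.6 kN.
A_AB = 1001 mm².
σ_AB = N_AB/A_AB = 17600/1001 = 17.58 MPa.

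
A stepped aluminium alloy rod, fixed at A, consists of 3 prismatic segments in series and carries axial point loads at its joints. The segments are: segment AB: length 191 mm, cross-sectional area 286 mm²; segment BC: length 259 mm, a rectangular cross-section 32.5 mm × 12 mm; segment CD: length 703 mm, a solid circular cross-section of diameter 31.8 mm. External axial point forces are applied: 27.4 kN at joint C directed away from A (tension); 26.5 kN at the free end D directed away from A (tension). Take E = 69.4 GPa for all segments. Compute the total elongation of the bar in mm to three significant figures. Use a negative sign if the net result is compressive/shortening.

Internal axial forces (sectioning from the free end, tension +): N_CD = 26.5 kN, N_BC = 53.9 kN, N_AB = 53.9 kN.
A_BC = 390 mm².
A_CD = 794.2 mm².
δ_AB = 53900·191/(286·69400) = 0.5187 mm
δ_BC = 53900·259/(390·69400) = 0.5158 mm
δ_CD = 26500·703/(794.2·69400) = 0.338 mm
δ = Σδ_i = 1.372 mm.

1.37 mm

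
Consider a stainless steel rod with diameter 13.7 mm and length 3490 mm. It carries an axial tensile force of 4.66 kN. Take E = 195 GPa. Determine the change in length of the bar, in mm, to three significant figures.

A = 147.4 mm².
δ_mech = NL/(AE) = 4660·3490/(147.4·195000) = 0.5658 mm.

0.566 mm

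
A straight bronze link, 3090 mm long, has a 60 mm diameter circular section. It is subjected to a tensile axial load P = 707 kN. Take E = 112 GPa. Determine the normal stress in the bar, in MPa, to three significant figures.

250 MPa

A = 2827 mm².
σ = N/A = 707000/2827 = 250.1 MPa.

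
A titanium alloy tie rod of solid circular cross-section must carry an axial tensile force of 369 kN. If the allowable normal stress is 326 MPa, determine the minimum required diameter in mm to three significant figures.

38.0 mm

Required area A ≥ P/σ_allow = 369000/326 = 1132 mm².
For a solid circular section, d ≥ √(4A/π) = 37.96 mm.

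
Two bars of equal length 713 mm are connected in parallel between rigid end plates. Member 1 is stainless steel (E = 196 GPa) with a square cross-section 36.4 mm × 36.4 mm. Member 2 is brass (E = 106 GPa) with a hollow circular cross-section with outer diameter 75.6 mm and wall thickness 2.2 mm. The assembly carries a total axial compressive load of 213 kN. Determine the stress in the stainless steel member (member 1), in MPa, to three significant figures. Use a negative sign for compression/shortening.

A_1 = 1325 mm².
A_2 = 507.3 mm².
Equal strain + equilibrium ⇒ each member carries load in proportion to AE: A₁E₁ = 259700000 N, A₂E₂ = 53770000 N, ΣAE = 313500000 N.
σ₁ = P·E₁/ΣAE = -213000·196000/313500000 = -133.2 MPa.

-133 MPa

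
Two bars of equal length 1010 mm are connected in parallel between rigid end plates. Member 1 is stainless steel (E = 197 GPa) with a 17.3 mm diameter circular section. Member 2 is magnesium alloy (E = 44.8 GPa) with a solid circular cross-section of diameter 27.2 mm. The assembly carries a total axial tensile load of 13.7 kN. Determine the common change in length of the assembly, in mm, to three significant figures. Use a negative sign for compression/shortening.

0.191 mm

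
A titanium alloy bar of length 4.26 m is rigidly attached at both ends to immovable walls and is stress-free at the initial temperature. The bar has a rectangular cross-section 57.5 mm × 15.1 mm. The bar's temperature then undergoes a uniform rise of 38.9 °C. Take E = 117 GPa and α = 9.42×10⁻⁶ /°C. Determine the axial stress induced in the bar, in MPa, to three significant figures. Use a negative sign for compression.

-42.9 MPa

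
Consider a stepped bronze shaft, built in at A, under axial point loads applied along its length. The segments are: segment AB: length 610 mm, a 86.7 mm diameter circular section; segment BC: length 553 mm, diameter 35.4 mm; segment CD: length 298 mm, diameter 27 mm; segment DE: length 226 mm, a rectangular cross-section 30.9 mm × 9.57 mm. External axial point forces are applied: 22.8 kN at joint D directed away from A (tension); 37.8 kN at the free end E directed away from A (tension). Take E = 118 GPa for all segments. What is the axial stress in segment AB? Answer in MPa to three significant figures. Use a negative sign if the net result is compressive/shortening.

Internal axial forces (sectioning from the free end, tension +): N_DE = 37.8 kN, N_CD = 60.6 kN, N_BC = 60.6 kN, N_AB = 60.6 kN.
A_AB = 5904 mm².
σ_AB = N_AB/A_AB = 60600/5904 = 10.26 MPa.

10.3 MPa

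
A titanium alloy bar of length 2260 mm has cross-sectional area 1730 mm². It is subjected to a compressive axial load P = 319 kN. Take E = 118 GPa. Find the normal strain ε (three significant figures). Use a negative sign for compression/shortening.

σ = N/A = -184.4 MPa; ε = σ/E = -184.4/118000 = -1.563e-03.

-0.00156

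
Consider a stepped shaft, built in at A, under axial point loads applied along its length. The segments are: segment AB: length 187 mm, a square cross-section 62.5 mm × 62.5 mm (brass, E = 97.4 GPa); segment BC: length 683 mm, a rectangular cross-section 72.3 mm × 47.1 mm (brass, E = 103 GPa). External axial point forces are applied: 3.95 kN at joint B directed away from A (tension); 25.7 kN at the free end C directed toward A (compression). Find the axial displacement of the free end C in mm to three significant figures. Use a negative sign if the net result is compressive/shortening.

Internal axial forces (sectioning from the free end, tension +): N_BC = -25.7 kN, N_AB = -21.75 kN.
A_AB = 3906 mm².
A_BC = 3405 mm².
δ_AB = -21750·187/(3906·97400) = -0.01069 mm
δ_BC = -25700·683/(3405·103000) = -0.05004 mm
δ = Σδ_i = -0.06073 mm.

-0.0607 mm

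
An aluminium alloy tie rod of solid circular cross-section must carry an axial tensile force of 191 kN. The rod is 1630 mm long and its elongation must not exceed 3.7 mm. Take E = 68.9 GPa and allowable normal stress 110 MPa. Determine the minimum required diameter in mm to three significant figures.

47.0 mm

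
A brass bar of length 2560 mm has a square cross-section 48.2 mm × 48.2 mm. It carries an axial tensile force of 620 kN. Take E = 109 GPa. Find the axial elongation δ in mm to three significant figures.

A = 2323 mm².
δ_mech = NL/(AE) = 620000·2560/(2323·109000) = 6.268 mm.

6.27 mm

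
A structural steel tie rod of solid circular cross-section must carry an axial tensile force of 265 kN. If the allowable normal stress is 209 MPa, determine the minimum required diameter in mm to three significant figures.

40.2 mm

Required area A ≥ P/σ_allow = 265000/209 = 1268 mm².
For a solid circular section, d ≥ √(4A/π) = 40.18 mm.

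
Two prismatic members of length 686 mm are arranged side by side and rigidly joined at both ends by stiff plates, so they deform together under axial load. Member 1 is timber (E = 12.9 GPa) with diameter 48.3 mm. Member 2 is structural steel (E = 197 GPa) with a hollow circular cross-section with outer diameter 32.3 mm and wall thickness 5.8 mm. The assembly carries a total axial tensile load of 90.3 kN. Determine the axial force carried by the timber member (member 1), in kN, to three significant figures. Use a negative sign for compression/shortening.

18.0 kN

A_1 = 1832 mm².
A_2 = 482.9 mm².
Equal strain + equilibrium ⇒ each member carries load in proportion to AE: A₁E₁ = 23640000 N, A₂E₂ = 95120000 N, ΣAE = 118800000 N.
F₁ = P·A₁E₁/ΣAE = 90300·23640000/118800000 = 17970 N.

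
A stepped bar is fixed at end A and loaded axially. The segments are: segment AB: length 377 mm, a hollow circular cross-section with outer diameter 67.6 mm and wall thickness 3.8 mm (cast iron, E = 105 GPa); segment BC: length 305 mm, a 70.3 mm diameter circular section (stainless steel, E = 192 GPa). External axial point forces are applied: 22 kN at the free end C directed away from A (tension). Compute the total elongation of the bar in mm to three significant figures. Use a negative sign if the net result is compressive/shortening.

0.113 mm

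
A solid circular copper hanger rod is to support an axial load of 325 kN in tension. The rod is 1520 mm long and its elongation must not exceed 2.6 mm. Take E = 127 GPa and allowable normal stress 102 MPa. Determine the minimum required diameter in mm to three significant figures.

63.7 mm

Required area A ≥ P/σ_allow = 325000/102 = 3186 mm².
For a solid circular section, d ≥ √(4A/π) = 63.69 mm.
Elongation limit: A ≥ PL/(Eδ_allow) = 325000·1520/(127000·2.6) = 1496 mm² ⇒ d ≥ 43.64 mm.
The stress limit governs.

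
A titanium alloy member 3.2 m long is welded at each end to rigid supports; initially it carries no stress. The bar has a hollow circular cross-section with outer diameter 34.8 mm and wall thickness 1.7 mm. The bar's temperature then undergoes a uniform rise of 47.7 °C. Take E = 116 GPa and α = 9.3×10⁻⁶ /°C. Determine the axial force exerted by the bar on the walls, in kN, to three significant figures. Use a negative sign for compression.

-9.10 kN

Free thermal expansion αLΔT = 9.3e-6 · 3200 · 47.7 = 1.42 mm.
The walls impose strain ε = −(1.42)/3200 = -4.4361e-04; σ = Eε = 116000 · -4.4361e-04 = -51.46 MPa.
Wall reaction R = σ·A = -51.46·176.8 = -9097 N = -9.097 kN.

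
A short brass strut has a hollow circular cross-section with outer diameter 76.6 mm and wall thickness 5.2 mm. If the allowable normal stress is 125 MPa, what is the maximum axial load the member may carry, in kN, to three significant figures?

146 kN

A = 1166 mm².
P_max = σ_allow · A = 125 · 1166 = 145800 N = 145.8 kN.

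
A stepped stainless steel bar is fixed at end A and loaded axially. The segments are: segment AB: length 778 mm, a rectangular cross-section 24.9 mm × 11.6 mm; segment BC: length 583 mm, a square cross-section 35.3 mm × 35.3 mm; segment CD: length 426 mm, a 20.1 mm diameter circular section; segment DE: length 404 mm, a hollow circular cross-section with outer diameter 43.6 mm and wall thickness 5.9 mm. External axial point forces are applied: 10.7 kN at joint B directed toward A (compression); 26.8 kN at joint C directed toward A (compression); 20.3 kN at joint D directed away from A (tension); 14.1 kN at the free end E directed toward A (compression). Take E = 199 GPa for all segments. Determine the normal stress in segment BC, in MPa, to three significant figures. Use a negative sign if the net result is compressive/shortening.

Internal axial forces (sectioning from the free end, tension +): N_DE = -14.1 kN, N_CD = 6.2 kN, N_BC = -20.6 kN, N_AB = -31.3 kN.
A_BC = 1246 mm².
σ_BC = N_BC/A_BC = -20600/1246 = -16.53 MPa.

-16.5 MPa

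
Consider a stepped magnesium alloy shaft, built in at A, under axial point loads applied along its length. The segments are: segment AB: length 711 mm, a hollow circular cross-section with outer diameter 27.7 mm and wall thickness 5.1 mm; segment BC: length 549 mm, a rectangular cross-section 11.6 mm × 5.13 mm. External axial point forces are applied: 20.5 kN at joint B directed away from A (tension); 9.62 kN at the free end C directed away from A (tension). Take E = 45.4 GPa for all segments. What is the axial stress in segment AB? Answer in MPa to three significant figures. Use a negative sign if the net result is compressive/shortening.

83.2 MPa

Internal axial forces (sectioning from the free end, tension +): N_BC = 9.62 kN, N_AB = 30.12 kN.
A_AB = 362.1 mm².
σ_AB = N_AB/A_AB = 30120/362.1 = 83.18 MPa.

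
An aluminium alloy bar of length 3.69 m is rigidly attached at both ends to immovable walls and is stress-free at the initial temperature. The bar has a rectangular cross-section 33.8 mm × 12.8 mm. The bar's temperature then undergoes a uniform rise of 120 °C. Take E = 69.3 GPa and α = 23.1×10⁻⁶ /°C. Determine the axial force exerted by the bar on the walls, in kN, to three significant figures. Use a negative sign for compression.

-83.1 kN

Free thermal expansion αLΔT = 23.1e-6 · 3690 · 120 = 10.23 mm.
The walls impose strain ε = −(10.23)/3690 = -2.7720e-03; σ = Eε = 69300 · -2.7720e-03 = -192.1 MPa.
Wall reaction R = σ·A = -192.1·432.6 = -83110 N = -83.11 kN.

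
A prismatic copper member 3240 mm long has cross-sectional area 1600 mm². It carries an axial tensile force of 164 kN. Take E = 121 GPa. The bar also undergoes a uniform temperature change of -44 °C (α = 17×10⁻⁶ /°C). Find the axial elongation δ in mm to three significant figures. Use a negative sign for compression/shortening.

δ_mech = NL/(AE) = 164000·3240/(1600·121000) = 2.745 mm.
δ_thermal = αLΔT = 17e-6·3240·-44 = -2.424 mm.
δ = δ_mech + δ_thermal = 0.3211 mm.

0.321 mm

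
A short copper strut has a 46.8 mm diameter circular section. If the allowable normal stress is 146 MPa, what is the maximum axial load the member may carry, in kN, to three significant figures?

A = 1720 mm².
P_max = σ_allow · A = 146 · 1720 = 251200 N = 251.2 kN.

251 kN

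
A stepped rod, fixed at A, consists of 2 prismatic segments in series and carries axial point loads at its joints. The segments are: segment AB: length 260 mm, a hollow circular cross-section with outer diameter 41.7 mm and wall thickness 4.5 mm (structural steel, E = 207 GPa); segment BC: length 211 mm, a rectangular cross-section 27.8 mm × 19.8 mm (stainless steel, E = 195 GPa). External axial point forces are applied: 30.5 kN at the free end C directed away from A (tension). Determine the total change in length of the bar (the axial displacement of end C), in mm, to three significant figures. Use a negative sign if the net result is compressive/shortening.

Internal axial forces (sectioning from the free end, tension +): N_BC = 30.5 kN, N_AB = 30.5 kN.
A_AB = 525.9 mm².
A_BC = 550.4 mm².
δ_AB = 30500·260/(525.9·207000) = 0.07284 mm
δ_BC = 30500·211/(550.4·195000) = 0.05996 mm
δ = Σδ_i = 0.1328 mm.

0.133 mm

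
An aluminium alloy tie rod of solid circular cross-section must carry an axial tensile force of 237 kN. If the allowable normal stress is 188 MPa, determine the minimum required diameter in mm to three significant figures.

40.1 mm

Required area A ≥ P/σ_allow = 237000/188 = 1261 mm².
For a solid circular section, d ≥ √(4A/π) = 40.06 mm.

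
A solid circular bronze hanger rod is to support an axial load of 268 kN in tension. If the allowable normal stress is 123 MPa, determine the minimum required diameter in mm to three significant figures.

52.7 mm

Required area A ≥ P/σ_allow = 268000/123 = 2179 mm².
For a solid circular section, d ≥ √(4A/π) = 52.67 mm.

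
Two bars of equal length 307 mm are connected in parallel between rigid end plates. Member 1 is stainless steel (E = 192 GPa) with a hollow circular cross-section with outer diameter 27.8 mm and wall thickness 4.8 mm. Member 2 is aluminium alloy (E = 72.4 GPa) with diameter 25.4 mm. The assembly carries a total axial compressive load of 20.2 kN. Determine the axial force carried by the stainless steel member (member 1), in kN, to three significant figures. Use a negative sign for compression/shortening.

A_1 = 346.8 mm².
A_2 = 506.7 mm².
Equal strain + equilibrium ⇒ each member carries load in proportion to AE: A₁E₁ = 66590000 N, A₂E₂ = 36690000 N, ΣAE = 103300000 N.
F₁ = P·A₁E₁/ΣAE = -20200·66590000/103300000 = -13020 N.

-13.0 kN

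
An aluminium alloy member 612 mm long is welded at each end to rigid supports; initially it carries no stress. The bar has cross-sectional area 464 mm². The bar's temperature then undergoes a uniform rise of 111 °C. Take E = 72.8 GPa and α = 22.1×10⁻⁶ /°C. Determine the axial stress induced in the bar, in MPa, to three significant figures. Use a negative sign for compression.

-179 MPa

Free thermal expansion αLΔT = 22.1e-6 · 612 · 111 = 1.501 mm.
The walls impose strain ε = −(1.501)/612 = -2.4531e-03; σ = Eε = 72800 · -2.4531e-03 = -178.6 MPa.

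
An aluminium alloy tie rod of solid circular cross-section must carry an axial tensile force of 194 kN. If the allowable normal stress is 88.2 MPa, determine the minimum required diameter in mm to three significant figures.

Required area A ≥ P/σ_allow = 194000/88.2 = 2200 mm².
For a solid circular section, d ≥ √(4A/π) = 52.92 mm.

52.9 mm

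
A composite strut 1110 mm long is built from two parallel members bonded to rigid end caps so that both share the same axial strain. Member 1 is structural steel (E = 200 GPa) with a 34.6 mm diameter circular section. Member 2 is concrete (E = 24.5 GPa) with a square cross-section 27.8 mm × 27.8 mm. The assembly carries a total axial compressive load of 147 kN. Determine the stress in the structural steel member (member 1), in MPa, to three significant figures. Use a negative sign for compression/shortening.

A_1 = 940.2 mm².
A_2 = 772.8 mm².
Equal strain + equilibrium ⇒ each member carries load in proportion to AE: A₁E₁ = 188000000 N, A₂E₂ = 18930000 N, ΣAE = 207000000 N.
σ₁ = P·E₁/ΣAE = -147000·200000/207000000 = -142 MPa.

-142 MPa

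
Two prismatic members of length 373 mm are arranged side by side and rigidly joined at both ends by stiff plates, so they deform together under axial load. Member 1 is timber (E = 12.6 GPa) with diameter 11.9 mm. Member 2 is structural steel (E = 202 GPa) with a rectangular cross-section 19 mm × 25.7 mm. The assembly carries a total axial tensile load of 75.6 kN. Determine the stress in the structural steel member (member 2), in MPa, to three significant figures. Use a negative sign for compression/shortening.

153 MPa

A_1 = 111.2 mm².
A_2 = 488.3 mm².
Equal strain + equilibrium ⇒ each member carries load in proportion to AE: A₁E₁ = 1401000 N, A₂E₂ = 98640000 N, ΣAE = 100000000 N.
σ₂ = P·E₂/ΣAE = 75600·202000/100000000 = 152.7 MPa.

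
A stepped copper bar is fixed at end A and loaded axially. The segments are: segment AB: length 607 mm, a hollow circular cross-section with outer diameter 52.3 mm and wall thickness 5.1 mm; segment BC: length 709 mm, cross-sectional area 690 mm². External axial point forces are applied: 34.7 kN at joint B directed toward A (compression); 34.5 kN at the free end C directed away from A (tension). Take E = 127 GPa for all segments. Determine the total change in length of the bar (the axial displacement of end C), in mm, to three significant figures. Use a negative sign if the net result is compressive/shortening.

Internal axial forces (sectioning from the free end, tension +): N_BC = 34.5 kN, N_AB = -0.2 kN.
A_AB = 756.2 mm².
δ_AB = -200·607/(756.2·127000) = -0.001264 mm
δ_BC = 34500·709/(690·127000) = 0.2791 mm
δ = Σδ_i = 0.2779 mm.

0.278 mm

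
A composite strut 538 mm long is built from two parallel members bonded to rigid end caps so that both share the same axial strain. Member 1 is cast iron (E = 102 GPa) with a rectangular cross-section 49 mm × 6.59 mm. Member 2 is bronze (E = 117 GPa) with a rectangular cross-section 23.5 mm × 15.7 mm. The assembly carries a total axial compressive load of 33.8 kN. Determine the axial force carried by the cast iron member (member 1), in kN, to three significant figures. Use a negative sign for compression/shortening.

A_1 = 322.9 mm².
A_2 = 368.9 mm².
Equal strain + equilibrium ⇒ each member carries load in proportion to AE: A₁E₁ = 32940000 N, A₂E₂ = 43170000 N, ΣAE = 76100000 N.
F₁ = P·A₁E₁/ΣAE = -33800·32940000/76100000 = -14630 N.

-14.6 kN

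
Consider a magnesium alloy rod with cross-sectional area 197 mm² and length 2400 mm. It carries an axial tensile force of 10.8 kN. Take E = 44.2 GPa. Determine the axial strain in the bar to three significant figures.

0.00124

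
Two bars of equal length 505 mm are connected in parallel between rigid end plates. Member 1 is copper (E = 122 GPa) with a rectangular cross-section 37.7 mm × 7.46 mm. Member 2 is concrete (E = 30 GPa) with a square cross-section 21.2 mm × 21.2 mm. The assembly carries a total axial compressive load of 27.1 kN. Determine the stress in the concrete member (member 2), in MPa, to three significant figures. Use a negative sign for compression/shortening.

-17.0 MPa

A_1 = 281.2 mm².
A_2 = 449.4 mm².
Equal strain + equilibrium ⇒ each member carries load in proportion to AE: A₁E₁ = 34310000 N, A₂E₂ = 13480000 N, ΣAE = 47790000 N.
σ₂ = P·E₂/ΣAE = -27100·30000/47790000 = -17.01 MPa.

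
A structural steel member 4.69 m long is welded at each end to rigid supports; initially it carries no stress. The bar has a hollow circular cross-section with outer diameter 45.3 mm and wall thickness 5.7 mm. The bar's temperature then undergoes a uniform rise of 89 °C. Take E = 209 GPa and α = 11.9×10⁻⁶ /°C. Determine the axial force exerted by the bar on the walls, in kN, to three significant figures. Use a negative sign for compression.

-157 kN

Free thermal expansion αLΔT = 11.9e-6 · 4690 · 89 = 4.967 mm.
The walls impose strain ε = −(4.967)/4690 = -1.0591e-03; σ = Eε = 209000 · -1.0591e-03 = -221.4 MPa.
Wall reaction R = σ·A = -221.4·709.1 = -157000 N = -157 kN.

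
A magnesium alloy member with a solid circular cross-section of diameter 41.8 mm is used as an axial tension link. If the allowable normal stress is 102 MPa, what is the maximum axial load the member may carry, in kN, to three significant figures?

140 kN

A = 1372 mm².
P_max = σ_allow · A = 102 · 1372 = 140000 N = 140 kN.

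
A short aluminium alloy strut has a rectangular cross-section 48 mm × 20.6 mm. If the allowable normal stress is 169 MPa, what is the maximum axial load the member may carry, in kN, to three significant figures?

A = 988.8 mm².
P_max = σ_allow · A = 169 · 988.8 = 167100 N = 167.1 kN.

167 kN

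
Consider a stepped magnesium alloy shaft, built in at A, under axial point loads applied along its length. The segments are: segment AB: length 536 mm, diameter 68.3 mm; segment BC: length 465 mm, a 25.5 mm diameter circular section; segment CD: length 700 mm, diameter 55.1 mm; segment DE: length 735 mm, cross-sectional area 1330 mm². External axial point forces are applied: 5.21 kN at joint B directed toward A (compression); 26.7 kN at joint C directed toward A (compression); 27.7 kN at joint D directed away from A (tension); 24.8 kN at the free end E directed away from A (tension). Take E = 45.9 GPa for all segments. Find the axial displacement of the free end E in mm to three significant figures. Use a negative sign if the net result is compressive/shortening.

1.21 mm

Internal axial forces (sectioning from the free end, tension +): N_DE = 24.8 kN, N_CD = 52.5 kN, N_BC = 25.8 kN, N_AB = 20.59 kN.
A_AB = 3664 mm².
A_BC = 510.7 mm².
A_CD = 2384 mm².
δ_AB = 20590·536/(3664·45900) = 0.06563 mm
δ_BC = 25800·465/(510.7·45900) = 0.5118 mm
δ_CD = 52500·700/(2384·45900) = 0.3358 mm
δ_DE = 24800·735/(1330·45900) = 0.2986 mm
δ = Σδ_i = 1.212 mm.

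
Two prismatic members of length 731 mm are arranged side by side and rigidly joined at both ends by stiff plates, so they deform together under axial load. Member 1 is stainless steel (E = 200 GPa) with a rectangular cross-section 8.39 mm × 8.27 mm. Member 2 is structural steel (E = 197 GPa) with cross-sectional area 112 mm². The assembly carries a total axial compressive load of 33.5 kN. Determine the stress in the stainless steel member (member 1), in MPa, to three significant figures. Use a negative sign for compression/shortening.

-186 MPa

A_1 = 69.39 mm².
Equal strain + equilibrium ⇒ each member carries load in proportion to AE: A₁E₁ = 13880000 N, A₂E₂ = 22060000 N, ΣAE = 35940000 N.
σ₁ = P·E₁/ΣAE = -33500·200000/35940000 = -186.4 MPa.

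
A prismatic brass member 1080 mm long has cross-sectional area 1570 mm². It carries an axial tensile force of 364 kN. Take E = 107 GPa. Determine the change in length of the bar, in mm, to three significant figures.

δ_mech = NL/(AE) = 364000·1080/(1570·107000) = 2.34 mm.

2.34 mm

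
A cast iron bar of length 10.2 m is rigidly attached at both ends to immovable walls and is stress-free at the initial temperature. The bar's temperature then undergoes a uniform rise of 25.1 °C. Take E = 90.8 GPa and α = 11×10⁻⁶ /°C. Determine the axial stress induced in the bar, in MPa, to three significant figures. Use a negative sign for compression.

-25.1 MPa

Free thermal expansion αLΔT = 11e-6 · 10200 · 25.1 = 2.816 mm.
The walls impose strain ε = −(2.816)/10200 = -2.7610e-04; σ = Eε = 90800 · -2.7610e-04 = -25.07 MPa.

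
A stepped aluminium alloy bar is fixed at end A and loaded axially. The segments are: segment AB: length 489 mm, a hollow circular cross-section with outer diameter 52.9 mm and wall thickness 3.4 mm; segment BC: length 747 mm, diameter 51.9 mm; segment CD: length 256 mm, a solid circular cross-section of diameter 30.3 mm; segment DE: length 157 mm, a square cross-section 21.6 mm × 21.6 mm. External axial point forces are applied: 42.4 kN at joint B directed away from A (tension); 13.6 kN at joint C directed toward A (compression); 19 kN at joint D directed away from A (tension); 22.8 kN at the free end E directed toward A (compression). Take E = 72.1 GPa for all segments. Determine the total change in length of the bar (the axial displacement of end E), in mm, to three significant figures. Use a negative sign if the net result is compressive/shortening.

0.110 mm

Internal axial forces (sectioning from the free end, tension +): N_DE = -22.8 kN, N_CD = -3.8 kN, N_BC = -17.4 kN, N_AB = 25 kN.
A_AB = 528.7 mm².
A_BC = 2116 mm².
A_CD = 721.1 mm².
A_DE = 466.6 mm².
δ_AB = 25000·489/(528.7·72100) = 0.3207 mm
δ_BC = -17400·747/(2116·72100) = -0.08521 mm
δ_CD = -3800·256/(721.1·72100) = -0.01871 mm
δ_DE = -22800·157/(466.6·72100) = -0.1064 mm
δ = Σδ_i = 0.1103 mm.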